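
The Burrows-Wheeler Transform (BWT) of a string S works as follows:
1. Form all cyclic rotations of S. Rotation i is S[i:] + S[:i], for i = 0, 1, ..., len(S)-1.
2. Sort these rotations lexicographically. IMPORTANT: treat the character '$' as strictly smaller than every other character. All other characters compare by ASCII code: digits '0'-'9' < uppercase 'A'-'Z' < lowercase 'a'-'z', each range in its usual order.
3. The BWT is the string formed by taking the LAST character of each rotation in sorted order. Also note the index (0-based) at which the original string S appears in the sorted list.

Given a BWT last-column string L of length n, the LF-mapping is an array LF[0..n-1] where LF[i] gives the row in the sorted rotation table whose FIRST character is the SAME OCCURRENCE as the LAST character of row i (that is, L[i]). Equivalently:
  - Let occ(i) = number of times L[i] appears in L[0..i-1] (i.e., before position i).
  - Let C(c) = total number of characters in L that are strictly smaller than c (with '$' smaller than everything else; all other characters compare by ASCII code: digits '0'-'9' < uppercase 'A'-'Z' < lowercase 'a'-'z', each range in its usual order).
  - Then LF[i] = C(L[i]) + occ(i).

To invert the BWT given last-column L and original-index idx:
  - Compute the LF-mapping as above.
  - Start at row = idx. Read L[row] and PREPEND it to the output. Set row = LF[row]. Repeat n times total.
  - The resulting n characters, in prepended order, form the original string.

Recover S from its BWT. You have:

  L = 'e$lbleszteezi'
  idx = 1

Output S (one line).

LF mapping: 2 0 7 1 8 3 9 11 10 4 5 12 6
Walk LF starting at row 1, prepending L[row]:
  step 1: row=1, L[1]='$', prepend. Next row=LF[1]=0
  step 2: row=0, L[0]='e', prepend. Next row=LF[0]=2
  step 3: row=2, L[2]='l', prepend. Next row=LF[2]=7
  step 4: row=7, L[7]='z', prepend. Next row=LF[7]=11
  step 5: row=11, L[11]='z', prepend. Next row=LF[11]=12
  step 6: row=12, L[12]='i', prepend. Next row=LF[12]=6
  step 7: row=6, L[6]='s', prepend. Next row=LF[6]=9
  step 8: row=9, L[9]='e', prepend. Next row=LF[9]=4
  step 9: row=4, L[4]='l', prepend. Next row=LF[4]=8
  step 10: row=8, L[8]='t', prepend. Next row=LF[8]=10
  step 11: row=10, L[10]='e', prepend. Next row=LF[10]=5
  step 12: row=5, L[5]='e', prepend. Next row=LF[5]=3
  step 13: row=3, L[3]='b', prepend. Next row=LF[3]=1
Reversed output: beetlesizzle$

Answer: beetlesizzle$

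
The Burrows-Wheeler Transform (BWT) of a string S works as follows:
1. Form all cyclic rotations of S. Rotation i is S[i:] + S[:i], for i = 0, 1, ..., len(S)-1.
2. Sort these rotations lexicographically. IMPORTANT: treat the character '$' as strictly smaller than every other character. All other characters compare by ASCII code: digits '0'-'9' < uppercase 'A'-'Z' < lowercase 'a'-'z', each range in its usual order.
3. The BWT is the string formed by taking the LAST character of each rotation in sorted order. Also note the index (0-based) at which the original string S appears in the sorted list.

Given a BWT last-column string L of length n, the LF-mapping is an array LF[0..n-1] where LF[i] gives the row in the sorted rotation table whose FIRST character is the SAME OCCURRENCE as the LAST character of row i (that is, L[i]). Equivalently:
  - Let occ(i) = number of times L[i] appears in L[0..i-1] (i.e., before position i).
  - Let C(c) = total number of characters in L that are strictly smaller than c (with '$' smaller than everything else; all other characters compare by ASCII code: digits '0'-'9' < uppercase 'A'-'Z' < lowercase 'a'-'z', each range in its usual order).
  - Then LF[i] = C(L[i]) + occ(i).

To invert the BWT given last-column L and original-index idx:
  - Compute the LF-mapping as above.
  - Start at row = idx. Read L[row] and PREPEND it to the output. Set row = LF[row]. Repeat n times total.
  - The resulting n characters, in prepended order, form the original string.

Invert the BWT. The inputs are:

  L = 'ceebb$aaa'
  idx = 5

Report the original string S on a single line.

LF mapping: 6 7 8 4 5 0 1 2 3
Walk LF starting at row 5, prepending L[row]:
  step 1: row=5, L[5]='$', prepend. Next row=LF[5]=0
  step 2: row=0, L[0]='c', prepend. Next row=LF[0]=6
  step 3: row=6, L[6]='a', prepend. Next row=LF[6]=1
  step 4: row=1, L[1]='e', prepend. Next row=LF[1]=7
  step 5: row=7, L[7]='a', prepend. Next row=LF[7]=2
  step 6: row=2, L[2]='e', prepend. Next row=LF[2]=8
  step 7: row=8, L[8]='a', prepend. Next row=LF[8]=3
  step 8: row=3, L[3]='b', prepend. Next row=LF[3]=4
  step 9: row=4, L[4]='b', prepend. Next row=LF[4]=5
Reversed output: bbaeaeac$

Answer: bbaeaeac$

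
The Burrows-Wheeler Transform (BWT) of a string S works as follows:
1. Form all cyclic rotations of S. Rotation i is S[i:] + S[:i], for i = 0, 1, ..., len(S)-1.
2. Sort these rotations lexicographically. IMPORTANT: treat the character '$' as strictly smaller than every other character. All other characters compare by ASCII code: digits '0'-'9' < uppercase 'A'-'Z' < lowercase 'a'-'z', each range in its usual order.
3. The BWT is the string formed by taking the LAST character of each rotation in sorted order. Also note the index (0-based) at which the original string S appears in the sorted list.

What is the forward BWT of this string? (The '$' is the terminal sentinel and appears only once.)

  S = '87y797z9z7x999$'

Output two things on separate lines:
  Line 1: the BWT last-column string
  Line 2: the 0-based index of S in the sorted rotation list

Answer: 9yz89$979xz7797
5

Derivation:
All 15 rotations (rotation i = S[i:]+S[:i]):
  rot[0] = 87y797z9z7x999$
  rot[1] = 7y797z9z7x999$8
  rot[2] = y797z9z7x999$87
  rot[3] = 797z9z7x999$87y
  rot[4] = 97z9z7x999$87y7
  rot[5] = 7z9z7x999$87y79
  rot[6] = z9z7x999$87y797
  rot[7] = 9z7x999$87y797z
  rot[8] = z7x999$87y797z9
  rot[9] = 7x999$87y797z9z
  rot[10] = x999$87y797z9z7
  rot[11] = 999$87y797z9z7x
  rot[12] = 99$87y797z9z7x9
  rot[13] = 9$87y797z9z7x99
  rot[14] = $87y797z9z7x999
Sorted (with $ < everything):
  sorted[0] = $87y797z9z7x999  (last char: '9')
  sorted[1] = 797z9z7x999$87y  (last char: 'y')
  sorted[2] = 7x999$87y797z9z  (last char: 'z')
  sorted[3] = 7y797z9z7x999$8  (last char: '8')
  sorted[4] = 7z9z7x999$87y79  (last char: '9')
  sorted[5] = 87y797z9z7x999$  (last char: '$')
  sorted[6] = 9$87y797z9z7x99  (last char: '9')
  sorted[7] = 97z9z7x999$87y7  (last char: '7')
  sorted[8] = 99$87y797z9z7x9  (last char: '9')
  sorted[9] = 999$87y797z9z7x  (last char: 'x')
  sorted[10] = 9z7x999$87y797z  (last char: 'z')
  sorted[11] = x999$87y797z9z7  (last char: '7')
  sorted[12] = y797z9z7x999$87  (last char: '7')
  sorted[13] = z7x999$87y797z9  (last char: '9')
  sorted[14] = z9z7x999$87y797  (last char: '7')
Last column: 9yz89$979xz7797
Original string S is at sorted index 5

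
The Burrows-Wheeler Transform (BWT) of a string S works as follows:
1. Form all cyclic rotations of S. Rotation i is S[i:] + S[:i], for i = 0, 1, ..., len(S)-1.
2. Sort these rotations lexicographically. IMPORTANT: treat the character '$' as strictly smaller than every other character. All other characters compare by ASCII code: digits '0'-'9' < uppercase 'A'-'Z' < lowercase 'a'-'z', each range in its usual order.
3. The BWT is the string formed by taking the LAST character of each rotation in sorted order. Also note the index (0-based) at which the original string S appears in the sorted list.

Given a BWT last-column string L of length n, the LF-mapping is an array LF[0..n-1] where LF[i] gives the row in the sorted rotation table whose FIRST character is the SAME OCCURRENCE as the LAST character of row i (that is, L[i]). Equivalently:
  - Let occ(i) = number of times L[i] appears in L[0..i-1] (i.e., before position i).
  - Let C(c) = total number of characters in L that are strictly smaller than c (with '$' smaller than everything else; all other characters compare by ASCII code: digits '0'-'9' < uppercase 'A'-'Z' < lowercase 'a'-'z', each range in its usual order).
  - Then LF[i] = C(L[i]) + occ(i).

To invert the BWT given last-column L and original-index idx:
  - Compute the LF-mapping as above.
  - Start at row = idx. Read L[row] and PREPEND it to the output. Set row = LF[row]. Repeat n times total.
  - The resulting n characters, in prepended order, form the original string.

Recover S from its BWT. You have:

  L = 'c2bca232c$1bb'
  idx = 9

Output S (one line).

LF mapping: 10 2 7 11 6 3 5 4 12 0 1 8 9
Walk LF starting at row 9, prepending L[row]:
  step 1: row=9, L[9]='$', prepend. Next row=LF[9]=0
  step 2: row=0, L[0]='c', prepend. Next row=LF[0]=10
  step 3: row=10, L[10]='1', prepend. Next row=LF[10]=1
  step 4: row=1, L[1]='2', prepend. Next row=LF[1]=2
  step 5: row=2, L[2]='b', prepend. Next row=LF[2]=7
  step 6: row=7, L[7]='2', prepend. Next row=LF[7]=4
  step 7: row=4, L[4]='a', prepend. Next row=LF[4]=6
  step 8: row=6, L[6]='3', prepend. Next row=LF[6]=5
  step 9: row=5, L[5]='2', prepend. Next row=LF[5]=3
  step 10: row=3, L[3]='c', prepend. Next row=LF[3]=11
  step 11: row=11, L[11]='b', prepend. Next row=LF[11]=8
  step 12: row=8, L[8]='c', prepend. Next row=LF[8]=12
  step 13: row=12, L[12]='b', prepend. Next row=LF[12]=9
Reversed output: bcbc23a2b21c$

Answer: bcbc23a2b21c$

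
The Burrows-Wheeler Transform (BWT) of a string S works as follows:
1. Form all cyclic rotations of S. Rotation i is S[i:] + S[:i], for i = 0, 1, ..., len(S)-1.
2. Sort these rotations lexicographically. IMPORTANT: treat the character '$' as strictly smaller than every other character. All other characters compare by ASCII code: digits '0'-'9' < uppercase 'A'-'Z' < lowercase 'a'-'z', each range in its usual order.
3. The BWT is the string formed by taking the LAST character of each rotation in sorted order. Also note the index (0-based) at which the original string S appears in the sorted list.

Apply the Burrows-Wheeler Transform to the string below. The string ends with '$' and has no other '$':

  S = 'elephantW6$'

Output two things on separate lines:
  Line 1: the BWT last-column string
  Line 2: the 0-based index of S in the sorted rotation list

All 11 rotations (rotation i = S[i:]+S[:i]):
  rot[0] = elephantW6$
  rot[1] = lephantW6$e
  rot[2] = ephantW6$el
  rot[3] = phantW6$ele
  rot[4] = hantW6$elep
  rot[5] = antW6$eleph
  rot[6] = ntW6$elepha
  rot[7] = tW6$elephan
  rot[8] = W6$elephant
  rot[9] = 6$elephantW
  rot[10] = $elephantW6
Sorted (with $ < everything):
  sorted[0] = $elephantW6  (last char: '6')
  sorted[1] = 6$elephantW  (last char: 'W')
  sorted[2] = W6$elephant  (last char: 't')
  sorted[3] = antW6$eleph  (last char: 'h')
  sorted[4] = elephantW6$  (last char: '$')
  sorted[5] = ephantW6$el  (last char: 'l')
  sorted[6] = hantW6$elep  (last char: 'p')
  sorted[7] = lephantW6$e  (last char: 'e')
  sorted[8] = ntW6$elepha  (last char: 'a')
  sorted[9] = phantW6$ele  (last char: 'e')
  sorted[10] = tW6$elephan  (last char: 'n')
Last column: 6Wth$lpeaen
Original string S is at sorted index 4

Answer: 6Wth$lpeaen
4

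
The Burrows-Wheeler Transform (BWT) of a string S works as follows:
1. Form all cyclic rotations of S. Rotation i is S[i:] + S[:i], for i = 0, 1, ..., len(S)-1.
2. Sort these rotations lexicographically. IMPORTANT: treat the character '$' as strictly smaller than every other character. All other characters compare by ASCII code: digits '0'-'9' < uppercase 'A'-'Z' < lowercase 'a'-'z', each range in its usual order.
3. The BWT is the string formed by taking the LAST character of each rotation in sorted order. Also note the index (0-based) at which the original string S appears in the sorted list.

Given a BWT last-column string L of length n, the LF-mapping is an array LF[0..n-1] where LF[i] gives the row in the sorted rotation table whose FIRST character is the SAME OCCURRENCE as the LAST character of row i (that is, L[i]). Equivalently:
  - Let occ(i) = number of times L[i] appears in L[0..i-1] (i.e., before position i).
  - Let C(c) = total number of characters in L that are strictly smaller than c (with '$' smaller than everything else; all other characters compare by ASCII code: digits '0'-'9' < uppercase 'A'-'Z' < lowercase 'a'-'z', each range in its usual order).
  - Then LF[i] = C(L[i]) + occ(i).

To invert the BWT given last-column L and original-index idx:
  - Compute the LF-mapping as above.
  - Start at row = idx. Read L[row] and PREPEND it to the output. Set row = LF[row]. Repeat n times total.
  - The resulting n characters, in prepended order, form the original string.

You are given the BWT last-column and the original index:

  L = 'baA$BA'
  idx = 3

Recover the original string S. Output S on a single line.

LF mapping: 5 4 1 0 3 2
Walk LF starting at row 3, prepending L[row]:
  step 1: row=3, L[3]='$', prepend. Next row=LF[3]=0
  step 2: row=0, L[0]='b', prepend. Next row=LF[0]=5
  step 3: row=5, L[5]='A', prepend. Next row=LF[5]=2
  step 4: row=2, L[2]='A', prepend. Next row=LF[2]=1
  step 5: row=1, L[1]='a', prepend. Next row=LF[1]=4
  step 6: row=4, L[4]='B', prepend. Next row=LF[4]=3
Reversed output: BaAAb$

Answer: BaAAb$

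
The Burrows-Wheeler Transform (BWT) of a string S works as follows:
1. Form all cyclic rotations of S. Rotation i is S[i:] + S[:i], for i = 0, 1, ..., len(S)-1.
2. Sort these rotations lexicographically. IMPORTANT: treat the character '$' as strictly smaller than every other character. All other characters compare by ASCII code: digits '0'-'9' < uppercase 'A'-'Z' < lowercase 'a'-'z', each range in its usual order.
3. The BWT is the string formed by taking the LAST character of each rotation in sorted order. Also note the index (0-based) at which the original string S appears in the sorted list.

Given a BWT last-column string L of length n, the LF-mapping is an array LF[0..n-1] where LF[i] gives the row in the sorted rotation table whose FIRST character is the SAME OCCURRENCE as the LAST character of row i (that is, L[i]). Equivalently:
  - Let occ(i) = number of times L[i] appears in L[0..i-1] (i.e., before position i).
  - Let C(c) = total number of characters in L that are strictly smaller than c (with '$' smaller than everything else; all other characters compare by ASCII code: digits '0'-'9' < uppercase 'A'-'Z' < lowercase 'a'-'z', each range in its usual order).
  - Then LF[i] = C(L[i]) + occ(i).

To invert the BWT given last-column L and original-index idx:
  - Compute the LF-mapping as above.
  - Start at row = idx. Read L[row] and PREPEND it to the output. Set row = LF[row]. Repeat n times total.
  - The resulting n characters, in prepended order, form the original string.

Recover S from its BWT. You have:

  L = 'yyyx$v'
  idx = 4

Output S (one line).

Answer: yvyxy$

Derivation:
LF mapping: 3 4 5 2 0 1
Walk LF starting at row 4, prepending L[row]:
  step 1: row=4, L[4]='$', prepend. Next row=LF[4]=0
  step 2: row=0, L[0]='y', prepend. Next row=LF[0]=3
  step 3: row=3, L[3]='x', prepend. Next row=LF[3]=2
  step 4: row=2, L[2]='y', prepend. Next row=LF[2]=5
  step 5: row=5, L[5]='v', prepend. Next row=LF[5]=1
  step 6: row=1, L[1]='y', prepend. Next row=LF[1]=4
Reversed output: yvyxy$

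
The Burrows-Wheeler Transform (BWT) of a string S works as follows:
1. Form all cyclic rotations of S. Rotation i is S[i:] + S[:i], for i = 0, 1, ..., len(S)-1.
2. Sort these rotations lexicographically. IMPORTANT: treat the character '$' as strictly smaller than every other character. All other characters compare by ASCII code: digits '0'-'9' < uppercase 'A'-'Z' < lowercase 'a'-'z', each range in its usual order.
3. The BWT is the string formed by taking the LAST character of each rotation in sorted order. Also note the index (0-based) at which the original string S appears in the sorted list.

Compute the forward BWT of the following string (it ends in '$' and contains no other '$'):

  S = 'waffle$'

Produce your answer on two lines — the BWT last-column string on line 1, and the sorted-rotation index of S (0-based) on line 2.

Answer: ewlaff$
6

Derivation:
All 7 rotations (rotation i = S[i:]+S[:i]):
  rot[0] = waffle$
  rot[1] = affle$w
  rot[2] = ffle$wa
  rot[3] = fle$waf
  rot[4] = le$waff
  rot[5] = e$waffl
  rot[6] = $waffle
Sorted (with $ < everything):
  sorted[0] = $waffle  (last char: 'e')
  sorted[1] = affle$w  (last char: 'w')
  sorted[2] = e$waffl  (last char: 'l')
  sorted[3] = ffle$wa  (last char: 'a')
  sorted[4] = fle$waf  (last char: 'f')
  sorted[5] = le$waff  (last char: 'f')
  sorted[6] = waffle$  (last char: '$')
Last column: ewlaff$
Original string S is at sorted index 6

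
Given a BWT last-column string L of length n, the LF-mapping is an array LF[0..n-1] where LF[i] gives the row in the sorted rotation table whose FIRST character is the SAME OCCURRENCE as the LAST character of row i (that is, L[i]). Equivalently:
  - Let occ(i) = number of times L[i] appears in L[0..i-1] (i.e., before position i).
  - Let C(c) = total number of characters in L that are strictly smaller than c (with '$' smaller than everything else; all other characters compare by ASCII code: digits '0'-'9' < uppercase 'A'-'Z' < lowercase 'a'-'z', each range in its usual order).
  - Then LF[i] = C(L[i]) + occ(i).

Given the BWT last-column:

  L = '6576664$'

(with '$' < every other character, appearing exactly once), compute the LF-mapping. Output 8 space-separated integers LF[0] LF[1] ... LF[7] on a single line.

Answer: 3 2 7 4 5 6 1 0

Derivation:
Char counts: '$':1, '4':1, '5':1, '6':4, '7':1
C (first-col start): C('$')=0, C('4')=1, C('5')=2, C('6')=3, C('7')=7
L[0]='6': occ=0, LF[0]=C('6')+0=3+0=3
L[1]='5': occ=0, LF[1]=C('5')+0=2+0=2
L[2]='7': occ=0, LF[2]=C('7')+0=7+0=7
L[3]='6': occ=1, LF[3]=C('6')+1=3+1=4
L[4]='6': occ=2, LF[4]=C('6')+2=3+2=5
L[5]='6': occ=3, LF[5]=C('6')+3=3+3=6
L[6]='4': occ=0, LF[6]=C('4')+0=1+0=1
L[7]='$': occ=0, LF[7]=C('$')+0=0+0=0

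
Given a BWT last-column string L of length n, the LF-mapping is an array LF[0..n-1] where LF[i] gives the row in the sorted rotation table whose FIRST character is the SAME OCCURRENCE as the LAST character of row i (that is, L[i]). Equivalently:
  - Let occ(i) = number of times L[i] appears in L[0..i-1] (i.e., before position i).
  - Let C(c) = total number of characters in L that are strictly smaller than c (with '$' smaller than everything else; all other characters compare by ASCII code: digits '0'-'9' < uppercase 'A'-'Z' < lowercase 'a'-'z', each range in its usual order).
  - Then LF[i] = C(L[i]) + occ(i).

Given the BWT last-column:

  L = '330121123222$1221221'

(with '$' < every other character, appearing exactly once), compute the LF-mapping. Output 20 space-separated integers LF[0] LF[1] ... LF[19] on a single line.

Char counts: '$':1, '0':1, '1':6, '2':9, '3':3
C (first-col start): C('$')=0, C('0')=1, C('1')=2, C('2')=8, C('3')=17
L[0]='3': occ=0, LF[0]=C('3')+0=17+0=17
L[1]='3': occ=1, LF[1]=C('3')+1=17+1=18
L[2]='0': occ=0, LF[2]=C('0')+0=1+0=1
L[3]='1': occ=0, LF[3]=C('1')+0=2+0=2
L[4]='2': occ=0, LF[4]=C('2')+0=8+0=8
L[5]='1': occ=1, LF[5]=C('1')+1=2+1=3
L[6]='1': occ=2, LF[6]=C('1')+2=2+2=4
L[7]='2': occ=1, LF[7]=C('2')+1=8+1=9
L[8]='3': occ=2, LF[8]=C('3')+2=17+2=19
L[9]='2': occ=2, LF[9]=C('2')+2=8+2=10
L[10]='2': occ=3, LF[10]=C('2')+3=8+3=11
L[11]='2': occ=4, LF[11]=C('2')+4=8+4=12
L[12]='$': occ=0, LF[12]=C('$')+0=0+0=0
L[13]='1': occ=3, LF[13]=C('1')+3=2+3=5
L[14]='2': occ=5, LF[14]=C('2')+5=8+5=13
L[15]='2': occ=6, LF[15]=C('2')+6=8+6=14
L[16]='1': occ=4, LF[16]=C('1')+4=2+4=6
L[17]='2': occ=7, LF[17]=C('2')+7=8+7=15
L[18]='2': occ=8, LF[18]=C('2')+8=8+8=16
L[19]='1': occ=5, LF[19]=C('1')+5=2+5=7

Answer: 17 18 1 2 8 3 4 9 19 10 11 12 0 5 13 14 6 15 16 7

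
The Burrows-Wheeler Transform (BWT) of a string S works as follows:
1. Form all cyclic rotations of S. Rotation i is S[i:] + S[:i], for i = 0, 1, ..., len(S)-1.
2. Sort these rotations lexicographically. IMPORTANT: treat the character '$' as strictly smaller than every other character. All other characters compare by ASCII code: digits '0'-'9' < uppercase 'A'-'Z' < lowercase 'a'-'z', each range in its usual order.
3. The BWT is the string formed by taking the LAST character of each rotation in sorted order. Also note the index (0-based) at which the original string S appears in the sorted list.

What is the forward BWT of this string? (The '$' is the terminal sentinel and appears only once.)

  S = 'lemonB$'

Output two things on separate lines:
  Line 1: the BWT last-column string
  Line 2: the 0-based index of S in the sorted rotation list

Answer: Bnl$eom
3

Derivation:
All 7 rotations (rotation i = S[i:]+S[:i]):
  rot[0] = lemonB$
  rot[1] = emonB$l
  rot[2] = monB$le
  rot[3] = onB$lem
  rot[4] = nB$lemo
  rot[5] = B$lemon
  rot[6] = $lemonB
Sorted (with $ < everything):
  sorted[0] = $lemonB  (last char: 'B')
  sorted[1] = B$lemon  (last char: 'n')
  sorted[2] = emonB$l  (last char: 'l')
  sorted[3] = lemonB$  (last char: '$')
  sorted[4] = monB$le  (last char: 'e')
  sorted[5] = nB$lemo  (last char: 'o')
  sorted[6] = onB$lem  (last char: 'm')
Last column: Bnl$eom
Original string S is at sorted index 3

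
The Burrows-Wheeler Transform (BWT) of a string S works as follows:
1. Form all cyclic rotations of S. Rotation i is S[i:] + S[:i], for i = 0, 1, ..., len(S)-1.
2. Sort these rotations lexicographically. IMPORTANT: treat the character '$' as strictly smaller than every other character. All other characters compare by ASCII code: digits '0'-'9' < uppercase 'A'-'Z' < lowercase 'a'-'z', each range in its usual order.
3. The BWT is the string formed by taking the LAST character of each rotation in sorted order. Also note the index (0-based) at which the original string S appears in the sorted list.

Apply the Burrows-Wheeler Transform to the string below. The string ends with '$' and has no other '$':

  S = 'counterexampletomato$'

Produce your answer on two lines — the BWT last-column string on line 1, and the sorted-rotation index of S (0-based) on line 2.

Answer: oxm$tlrpoauttcmenaeoe
3

Derivation:
All 21 rotations (rotation i = S[i:]+S[:i]):
  rot[0] = counterexampletomato$
  rot[1] = ounterexampletomato$c
  rot[2] = unterexampletomato$co
  rot[3] = nterexampletomato$cou
  rot[4] = terexampletomato$coun
  rot[5] = erexampletomato$count
  rot[6] = rexampletomato$counte
  rot[7] = exampletomato$counter
  rot[8] = xampletomato$countere
  rot[9] = ampletomato$counterex
  rot[10] = mpletomato$counterexa
  rot[11] = pletomato$counterexam
  rot[12] = letomato$counterexamp
  rot[13] = etomato$counterexampl
  rot[14] = tomato$counterexample
  rot[15] = omato$counterexamplet
  rot[16] = mato$counterexampleto
  rot[17] = ato$counterexampletom
  rot[18] = to$counterexampletoma
  rot[19] = o$counterexampletomat
  rot[20] = $counterexampletomato
Sorted (with $ < everything):
  sorted[0] = $counterexampletomato  (last char: 'o')
  sorted[1] = ampletomato$counterex  (last char: 'x')
  sorted[2] = ato$counterexampletom  (last char: 'm')
  sorted[3] = counterexampletomato$  (last char: '$')
  sorted[4] = erexampletomato$count  (last char: 't')
  sorted[5] = etomato$counterexampl  (last char: 'l')
  sorted[6] = exampletomato$counter  (last char: 'r')
  sorted[7] = letomato$counterexamp  (last char: 'p')
  sorted[8] = mato$counterexampleto  (last char: 'o')
  sorted[9] = mpletomato$counterexa  (last char: 'a')
  sorted[10] = nterexampletomato$cou  (last char: 'u')
  sorted[11] = o$counterexampletomat  (last char: 't')
  sorted[12] = omato$counterexamplet  (last char: 't')
  sorted[13] = ounterexampletomato$c  (last char: 'c')
  sorted[14] = pletomato$counterexam  (last char: 'm')
  sorted[15] = rexampletomato$counte  (last char: 'e')
  sorted[16] = terexampletomato$coun  (last char: 'n')
  sorted[17] = to$counterexampletoma  (last char: 'a')
  sorted[18] = tomato$counterexample  (last char: 'e')
  sorted[19] = unterexampletomato$co  (last char: 'o')
  sorted[20] = xampletomato$countere  (last char: 'e')
Last column: oxm$tlrpoauttcmenaeoe
Original string S is at sorted index 3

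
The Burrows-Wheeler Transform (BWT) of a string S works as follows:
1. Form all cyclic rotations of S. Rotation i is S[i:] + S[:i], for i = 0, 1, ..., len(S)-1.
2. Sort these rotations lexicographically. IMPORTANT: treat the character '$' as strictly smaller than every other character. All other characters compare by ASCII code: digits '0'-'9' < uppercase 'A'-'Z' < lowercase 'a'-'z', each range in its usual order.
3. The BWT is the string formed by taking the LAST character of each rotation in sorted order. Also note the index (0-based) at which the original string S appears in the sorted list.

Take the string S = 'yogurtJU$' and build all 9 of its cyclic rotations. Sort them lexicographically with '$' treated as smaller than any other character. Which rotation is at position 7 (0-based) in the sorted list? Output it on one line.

Answer: urtJU$yog

Derivation:
All 9 rotations (rotation i = S[i:]+S[:i]):
  rot[0] = yogurtJU$
  rot[1] = ogurtJU$y
  rot[2] = gurtJU$yo
  rot[3] = urtJU$yog
  rot[4] = rtJU$yogu
  rot[5] = tJU$yogur
  rot[6] = JU$yogurt
  rot[7] = U$yogurtJ
  rot[8] = $yogurtJU
Sorted (with $ < everything):
  sorted[0] = $yogurtJU
  sorted[1] = JU$yogurt
  sorted[2] = U$yogurtJ
  sorted[3] = gurtJU$yo
  sorted[4] = ogurtJU$y
  sorted[5] = rtJU$yogu
  sorted[6] = tJU$yogur
  sorted[7] = urtJU$yog
  sorted[8] = yogurtJU$
sorted[7] = urtJU$yog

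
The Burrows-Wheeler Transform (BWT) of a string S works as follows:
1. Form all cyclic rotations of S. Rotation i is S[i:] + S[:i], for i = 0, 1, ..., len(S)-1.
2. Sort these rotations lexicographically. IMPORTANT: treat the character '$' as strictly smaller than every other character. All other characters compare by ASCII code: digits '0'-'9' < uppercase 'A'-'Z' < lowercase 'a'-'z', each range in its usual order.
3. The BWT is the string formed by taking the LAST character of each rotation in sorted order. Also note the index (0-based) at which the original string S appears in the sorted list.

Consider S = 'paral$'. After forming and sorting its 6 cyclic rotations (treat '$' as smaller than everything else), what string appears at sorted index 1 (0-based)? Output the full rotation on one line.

All 6 rotations (rotation i = S[i:]+S[:i]):
  rot[0] = paral$
  rot[1] = aral$p
  rot[2] = ral$pa
  rot[3] = al$par
  rot[4] = l$para
  rot[5] = $paral
Sorted (with $ < everything):
  sorted[0] = $paral
  sorted[1] = al$par
  sorted[2] = aral$p
  sorted[3] = l$para
  sorted[4] = paral$
  sorted[5] = ral$pa
sorted[1] = al$par

Answer: al$par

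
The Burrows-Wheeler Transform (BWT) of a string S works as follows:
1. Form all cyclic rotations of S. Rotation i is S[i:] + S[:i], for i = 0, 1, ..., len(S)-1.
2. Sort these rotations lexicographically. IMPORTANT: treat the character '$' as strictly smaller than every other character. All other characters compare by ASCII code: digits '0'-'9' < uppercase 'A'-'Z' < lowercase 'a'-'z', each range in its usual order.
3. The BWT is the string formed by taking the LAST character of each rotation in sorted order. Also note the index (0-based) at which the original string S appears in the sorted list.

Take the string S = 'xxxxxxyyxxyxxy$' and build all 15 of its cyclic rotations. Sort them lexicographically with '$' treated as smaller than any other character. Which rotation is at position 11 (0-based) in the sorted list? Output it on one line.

All 15 rotations (rotation i = S[i:]+S[:i]):
  rot[0] = xxxxxxyyxxyxxy$
  rot[1] = xxxxxyyxxyxxy$x
  rot[2] = xxxxyyxxyxxy$xx
  rot[3] = xxxyyxxyxxy$xxx
  rot[4] = xxyyxxyxxy$xxxx
  rot[5] = xyyxxyxxy$xxxxx
  rot[6] = yyxxyxxy$xxxxxx
  rot[7] = yxxyxxy$xxxxxxy
  rot[8] = xxyxxy$xxxxxxyy
  rot[9] = xyxxy$xxxxxxyyx
  rot[10] = yxxy$xxxxxxyyxx
  rot[11] = xxy$xxxxxxyyxxy
  rot[12] = xy$xxxxxxyyxxyx
  rot[13] = y$xxxxxxyyxxyxx
  rot[14] = $xxxxxxyyxxyxxy
Sorted (with $ < everything):
  sorted[0] = $xxxxxxyyxxyxxy
  sorted[1] = xxxxxxyyxxyxxy$
  sorted[2] = xxxxxyyxxyxxy$x
  sorted[3] = xxxxyyxxyxxy$xx
  sorted[4] = xxxyyxxyxxy$xxx
  sorted[5] = xxy$xxxxxxyyxxy
  sorted[6] = xxyxxy$xxxxxxyy
  sorted[7] = xxyyxxyxxy$xxxx
  sorted[8] = xy$xxxxxxyyxxyx
  sorted[9] = xyxxy$xxxxxxyyx
  sorted[10] = xyyxxyxxy$xxxxx
  sorted[11] = y$xxxxxxyyxxyxx
  sorted[12] = yxxy$xxxxxxyyxx
  sorted[13] = yxxyxxy$xxxxxxy
  sorted[14] = yyxxyxxy$xxxxxx
sorted[11] = y$xxxxxxyyxxyxx

Answer: y$xxxxxxyyxxyxx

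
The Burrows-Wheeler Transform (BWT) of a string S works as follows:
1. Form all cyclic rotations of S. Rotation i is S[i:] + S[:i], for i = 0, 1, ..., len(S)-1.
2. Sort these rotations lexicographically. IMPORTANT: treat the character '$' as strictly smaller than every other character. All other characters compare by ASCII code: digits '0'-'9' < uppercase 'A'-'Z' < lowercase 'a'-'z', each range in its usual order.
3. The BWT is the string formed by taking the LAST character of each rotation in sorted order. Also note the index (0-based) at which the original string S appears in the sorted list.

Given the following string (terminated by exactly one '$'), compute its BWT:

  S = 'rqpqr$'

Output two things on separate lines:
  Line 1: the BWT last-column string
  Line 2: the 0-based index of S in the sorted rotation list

Answer: rqrpq$
5

Derivation:
All 6 rotations (rotation i = S[i:]+S[:i]):
  rot[0] = rqpqr$
  rot[1] = qpqr$r
  rot[2] = pqr$rq
  rot[3] = qr$rqp
  rot[4] = r$rqpq
  rot[5] = $rqpqr
Sorted (with $ < everything):
  sorted[0] = $rqpqr  (last char: 'r')
  sorted[1] = pqr$rq  (last char: 'q')
  sorted[2] = qpqr$r  (last char: 'r')
  sorted[3] = qr$rqp  (last char: 'p')
  sorted[4] = r$rqpq  (last char: 'q')
  sorted[5] = rqpqr$  (last char: '$')
Last column: rqrpq$
Original string S is at sorted index 5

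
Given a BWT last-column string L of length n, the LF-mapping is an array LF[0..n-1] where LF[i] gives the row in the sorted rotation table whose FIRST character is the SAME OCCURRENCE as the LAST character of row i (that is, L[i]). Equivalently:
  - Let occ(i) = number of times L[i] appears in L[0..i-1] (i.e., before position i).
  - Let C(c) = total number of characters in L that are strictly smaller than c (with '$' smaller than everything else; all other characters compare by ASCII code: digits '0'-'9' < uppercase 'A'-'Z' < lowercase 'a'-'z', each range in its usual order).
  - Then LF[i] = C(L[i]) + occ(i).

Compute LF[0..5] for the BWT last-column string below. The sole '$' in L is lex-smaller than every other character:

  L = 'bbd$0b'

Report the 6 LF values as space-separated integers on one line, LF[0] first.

Char counts: '$':1, '0':1, 'b':3, 'd':1
C (first-col start): C('$')=0, C('0')=1, C('b')=2, C('d')=5
L[0]='b': occ=0, LF[0]=C('b')+0=2+0=2
L[1]='b': occ=1, LF[1]=C('b')+1=2+1=3
L[2]='d': occ=0, LF[2]=C('d')+0=5+0=5
L[3]='$': occ=0, LF[3]=C('$')+0=0+0=0
L[4]='0': occ=0, LF[4]=C('0')+0=1+0=1
L[5]='b': occ=2, LF[5]=C('b')+2=2+2=4

Answer: 2 3 5 0 1 4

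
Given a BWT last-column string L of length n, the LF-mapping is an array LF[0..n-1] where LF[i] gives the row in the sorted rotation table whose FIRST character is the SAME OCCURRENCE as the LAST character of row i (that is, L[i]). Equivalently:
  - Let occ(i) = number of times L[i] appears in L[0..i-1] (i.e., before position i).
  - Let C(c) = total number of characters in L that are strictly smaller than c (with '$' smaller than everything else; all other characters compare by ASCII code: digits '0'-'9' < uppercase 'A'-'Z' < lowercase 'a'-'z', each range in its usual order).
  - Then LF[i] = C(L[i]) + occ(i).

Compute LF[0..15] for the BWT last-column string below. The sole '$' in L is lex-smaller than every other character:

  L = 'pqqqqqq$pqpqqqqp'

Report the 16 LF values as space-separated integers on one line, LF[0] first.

Char counts: '$':1, 'p':4, 'q':11
C (first-col start): C('$')=0, C('p')=1, C('q')=5
L[0]='p': occ=0, LF[0]=C('p')+0=1+0=1
L[1]='q': occ=0, LF[1]=C('q')+0=5+0=5
L[2]='q': occ=1, LF[2]=C('q')+1=5+1=6
L[3]='q': occ=2, LF[3]=C('q')+2=5+2=7
L[4]='q': occ=3, LF[4]=C('q')+3=5+3=8
L[5]='q': occ=4, LF[5]=C('q')+4=5+4=9
L[6]='q': occ=5, LF[6]=C('q')+5=5+5=10
L[7]='$': occ=0, LF[7]=C('$')+0=0+0=0
L[8]='p': occ=1, LF[8]=C('p')+1=1+1=2
L[9]='q': occ=6, LF[9]=C('q')+6=5+6=11
L[10]='p': occ=2, LF[10]=C('p')+2=1+2=3
L[11]='q': occ=7, LF[11]=C('q')+7=5+7=12
L[12]='q': occ=8, LF[12]=C('q')+8=5+8=13
L[13]='q': occ=9, LF[13]=C('q')+9=5+9=14
L[14]='q': occ=10, LF[14]=C('q')+10=5+10=15
L[15]='p': occ=3, LF[15]=C('p')+3=1+3=4

Answer: 1 5 6 7 8 9 10 0 2 11 3 12 13 14 15 4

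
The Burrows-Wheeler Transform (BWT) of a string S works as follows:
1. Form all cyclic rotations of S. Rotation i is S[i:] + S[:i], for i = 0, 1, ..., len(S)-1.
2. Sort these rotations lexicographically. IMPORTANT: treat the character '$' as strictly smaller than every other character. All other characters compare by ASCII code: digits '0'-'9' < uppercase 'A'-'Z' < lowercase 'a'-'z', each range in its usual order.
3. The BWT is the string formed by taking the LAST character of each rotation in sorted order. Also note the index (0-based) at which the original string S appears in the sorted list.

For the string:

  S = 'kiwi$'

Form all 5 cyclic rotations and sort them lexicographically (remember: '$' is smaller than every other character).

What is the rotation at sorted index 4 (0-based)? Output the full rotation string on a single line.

All 5 rotations (rotation i = S[i:]+S[:i]):
  rot[0] = kiwi$
  rot[1] = iwi$k
  rot[2] = wi$ki
  rot[3] = i$kiw
  rot[4] = $kiwi
Sorted (with $ < everything):
  sorted[0] = $kiwi
  sorted[1] = i$kiw
  sorted[2] = iwi$k
  sorted[3] = kiwi$
  sorted[4] = wi$ki
sorted[4] = wi$ki

Answer: wi$ki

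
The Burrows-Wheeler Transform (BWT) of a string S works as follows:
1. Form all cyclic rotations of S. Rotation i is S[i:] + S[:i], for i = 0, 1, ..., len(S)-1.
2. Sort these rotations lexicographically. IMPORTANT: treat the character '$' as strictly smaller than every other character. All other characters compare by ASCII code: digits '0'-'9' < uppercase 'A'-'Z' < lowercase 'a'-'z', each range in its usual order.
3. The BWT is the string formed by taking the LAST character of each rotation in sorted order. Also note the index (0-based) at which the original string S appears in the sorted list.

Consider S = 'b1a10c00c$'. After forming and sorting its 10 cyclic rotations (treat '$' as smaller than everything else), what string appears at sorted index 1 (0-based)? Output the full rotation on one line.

Answer: 00c$b1a10c

Derivation:
All 10 rotations (rotation i = S[i:]+S[:i]):
  rot[0] = b1a10c00c$
  rot[1] = 1a10c00c$b
  rot[2] = a10c00c$b1
  rot[3] = 10c00c$b1a
  rot[4] = 0c00c$b1a1
  rot[5] = c00c$b1a10
  rot[6] = 00c$b1a10c
  rot[7] = 0c$b1a10c0
  rot[8] = c$b1a10c00
  rot[9] = $b1a10c00c
Sorted (with $ < everything):
  sorted[0] = $b1a10c00c
  sorted[1] = 00c$b1a10c
  sorted[2] = 0c$b1a10c0
  sorted[3] = 0c00c$b1a1
  sorted[4] = 10c00c$b1a
  sorted[5] = 1a10c00c$b
  sorted[6] = a10c00c$b1
  sorted[7] = b1a10c00c$
  sorted[8] = c$b1a10c00
  sorted[9] = c00c$b1a10
sorted[1] = 00c$b1a10c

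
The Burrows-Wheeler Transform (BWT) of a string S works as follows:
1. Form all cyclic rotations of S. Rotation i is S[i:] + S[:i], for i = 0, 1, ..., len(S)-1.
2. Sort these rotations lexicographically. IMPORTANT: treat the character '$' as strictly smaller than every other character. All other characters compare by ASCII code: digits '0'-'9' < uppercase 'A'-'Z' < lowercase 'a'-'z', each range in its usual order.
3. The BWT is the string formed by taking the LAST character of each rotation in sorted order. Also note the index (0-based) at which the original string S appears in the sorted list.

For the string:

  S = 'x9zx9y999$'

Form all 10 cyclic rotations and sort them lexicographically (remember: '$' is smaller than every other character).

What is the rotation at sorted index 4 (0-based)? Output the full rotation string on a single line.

All 10 rotations (rotation i = S[i:]+S[:i]):
  rot[0] = x9zx9y999$
  rot[1] = 9zx9y999$x
  rot[2] = zx9y999$x9
  rot[3] = x9y999$x9z
  rot[4] = 9y999$x9zx
  rot[5] = y999$x9zx9
  rot[6] = 999$x9zx9y
  rot[7] = 99$x9zx9y9
  rot[8] = 9$x9zx9y99
  rot[9] = $x9zx9y999
Sorted (with $ < everything):
  sorted[0] = $x9zx9y999
  sorted[1] = 9$x9zx9y99
  sorted[2] = 99$x9zx9y9
  sorted[3] = 999$x9zx9y
  sorted[4] = 9y999$x9zx
  sorted[5] = 9zx9y999$x
  sorted[6] = x9y999$x9z
  sorted[7] = x9zx9y999$
  sorted[8] = y999$x9zx9
  sorted[9] = zx9y999$x9
sorted[4] = 9y999$x9zx

Answer: 9y999$x9zx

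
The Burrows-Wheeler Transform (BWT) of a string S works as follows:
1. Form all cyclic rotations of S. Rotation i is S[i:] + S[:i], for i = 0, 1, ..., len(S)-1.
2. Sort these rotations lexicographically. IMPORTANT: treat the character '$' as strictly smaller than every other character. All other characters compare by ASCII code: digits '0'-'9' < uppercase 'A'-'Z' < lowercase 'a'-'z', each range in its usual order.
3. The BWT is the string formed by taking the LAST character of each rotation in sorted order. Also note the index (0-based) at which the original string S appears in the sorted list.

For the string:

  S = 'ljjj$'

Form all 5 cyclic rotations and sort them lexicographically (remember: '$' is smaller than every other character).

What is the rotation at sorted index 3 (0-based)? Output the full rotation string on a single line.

Answer: jjj$l

Derivation:
All 5 rotations (rotation i = S[i:]+S[:i]):
  rot[0] = ljjj$
  rot[1] = jjj$l
  rot[2] = jj$lj
  rot[3] = j$ljj
  rot[4] = $ljjj
Sorted (with $ < everything):
  sorted[0] = $ljjj
  sorted[1] = j$ljj
  sorted[2] = jj$lj
  sorted[3] = jjj$l
  sorted[4] = ljjj$
sorted[3] = jjj$l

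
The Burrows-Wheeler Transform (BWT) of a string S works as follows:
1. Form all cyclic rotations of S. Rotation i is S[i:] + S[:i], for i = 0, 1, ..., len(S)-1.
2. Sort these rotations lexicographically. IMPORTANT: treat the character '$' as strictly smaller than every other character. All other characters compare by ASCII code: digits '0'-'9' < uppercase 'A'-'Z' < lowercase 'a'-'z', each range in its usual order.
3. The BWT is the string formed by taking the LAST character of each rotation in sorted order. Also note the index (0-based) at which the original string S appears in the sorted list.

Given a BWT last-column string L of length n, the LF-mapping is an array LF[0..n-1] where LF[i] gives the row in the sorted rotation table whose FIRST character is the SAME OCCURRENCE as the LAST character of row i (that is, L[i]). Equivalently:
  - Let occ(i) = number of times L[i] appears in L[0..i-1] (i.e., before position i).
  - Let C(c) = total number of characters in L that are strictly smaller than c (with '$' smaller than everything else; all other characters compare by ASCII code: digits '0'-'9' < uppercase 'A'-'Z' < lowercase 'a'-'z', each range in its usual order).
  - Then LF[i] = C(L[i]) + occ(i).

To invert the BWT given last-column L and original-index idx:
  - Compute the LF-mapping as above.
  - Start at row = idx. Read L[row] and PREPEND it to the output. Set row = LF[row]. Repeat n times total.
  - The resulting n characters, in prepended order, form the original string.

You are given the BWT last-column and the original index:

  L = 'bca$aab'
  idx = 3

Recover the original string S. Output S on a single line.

LF mapping: 4 6 1 0 2 3 5
Walk LF starting at row 3, prepending L[row]:
  step 1: row=3, L[3]='$', prepend. Next row=LF[3]=0
  step 2: row=0, L[0]='b', prepend. Next row=LF[0]=4
  step 3: row=4, L[4]='a', prepend. Next row=LF[4]=2
  step 4: row=2, L[2]='a', prepend. Next row=LF[2]=1
  step 5: row=1, L[1]='c', prepend. Next row=LF[1]=6
  step 6: row=6, L[6]='b', prepend. Next row=LF[6]=5
  step 7: row=5, L[5]='a', prepend. Next row=LF[5]=3
Reversed output: abcaab$

Answer: abcaab$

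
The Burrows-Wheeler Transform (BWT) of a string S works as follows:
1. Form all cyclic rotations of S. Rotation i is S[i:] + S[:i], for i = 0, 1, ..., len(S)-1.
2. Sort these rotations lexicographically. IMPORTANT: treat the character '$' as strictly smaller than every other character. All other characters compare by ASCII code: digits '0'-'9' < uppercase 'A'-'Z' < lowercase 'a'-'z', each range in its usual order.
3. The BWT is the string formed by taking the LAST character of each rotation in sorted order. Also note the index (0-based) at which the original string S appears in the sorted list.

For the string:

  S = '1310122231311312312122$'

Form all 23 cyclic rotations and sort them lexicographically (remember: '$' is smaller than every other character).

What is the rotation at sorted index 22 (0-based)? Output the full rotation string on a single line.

Answer: 31311312312122$13101222

Derivation:
All 23 rotations (rotation i = S[i:]+S[:i]):
  rot[0] = 1310122231311312312122$
  rot[1] = 310122231311312312122$1
  rot[2] = 10122231311312312122$13
  rot[3] = 0122231311312312122$131
  rot[4] = 122231311312312122$1310
  rot[5] = 22231311312312122$13101
  rot[6] = 2231311312312122$131012
  rot[7] = 231311312312122$1310122
  rot[8] = 31311312312122$13101222
  rot[9] = 1311312312122$131012223
  rot[10] = 311312312122$1310122231
  rot[11] = 11312312122$13101222313
  rot[12] = 1312312122$131012223131
  rot[13] = 312312122$1310122231311
  rot[14] = 12312122$13101222313113
  rot[15] = 2312122$131012223131131
  rot[16] = 312122$1310122231311312
  rot[17] = 12122$13101222313113123
  rot[18] = 2122$131012223131131231
  rot[19] = 122$1310122231311312312
  rot[20] = 22$13101222313113123121
  rot[21] = 2$131012223131131231212
  rot[22] = $1310122231311312312122
Sorted (with $ < everything):
  sorted[0] = $1310122231311312312122
  sorted[1] = 0122231311312312122$131
  sorted[2] = 10122231311312312122$13
  sorted[3] = 11312312122$13101222313
  sorted[4] = 12122$13101222313113123
  sorted[5] = 122$1310122231311312312
  sorted[6] = 122231311312312122$1310
  sorted[7] = 12312122$13101222313113
  sorted[8] = 1310122231311312312122$
  sorted[9] = 1311312312122$131012223
  sorted[10] = 1312312122$131012223131
  sorted[11] = 2$131012223131131231212
  sorted[12] = 2122$131012223131131231
  sorted[13] = 22$13101222313113123121
  sorted[14] = 22231311312312122$13101
  sorted[15] = 2231311312312122$131012
  sorted[16] = 2312122$131012223131131
  sorted[17] = 231311312312122$1310122
  sorted[18] = 310122231311312312122$1
  sorted[19] = 311312312122$1310122231
  sorted[20] = 312122$1310122231311312
  sorted[21] = 312312122$1310122231311
  sorted[22] = 31311312312122$13101222
sorted[22] = 31311312312122$13101222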